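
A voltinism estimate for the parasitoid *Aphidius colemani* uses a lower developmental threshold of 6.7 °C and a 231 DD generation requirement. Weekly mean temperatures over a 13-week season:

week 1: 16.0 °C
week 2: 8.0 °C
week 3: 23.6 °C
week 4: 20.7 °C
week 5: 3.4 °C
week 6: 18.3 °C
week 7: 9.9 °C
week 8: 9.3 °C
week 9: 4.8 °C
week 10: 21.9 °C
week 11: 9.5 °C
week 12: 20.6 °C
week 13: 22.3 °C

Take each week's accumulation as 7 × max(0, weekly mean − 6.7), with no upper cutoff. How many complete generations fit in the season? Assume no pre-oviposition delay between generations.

3 generations

Weekly DD (7 × max(0, T̄ − 6.7)): 65.1, 9.1, 118.3, 98.0, 0.0, 81.2, 22.4, 18.2, 0.0, 106.4, 19.6, 97.3, 109.2.
Season total = 744.8 DD.
Complete generations = ⌊744.8 / 231⌋ = 3.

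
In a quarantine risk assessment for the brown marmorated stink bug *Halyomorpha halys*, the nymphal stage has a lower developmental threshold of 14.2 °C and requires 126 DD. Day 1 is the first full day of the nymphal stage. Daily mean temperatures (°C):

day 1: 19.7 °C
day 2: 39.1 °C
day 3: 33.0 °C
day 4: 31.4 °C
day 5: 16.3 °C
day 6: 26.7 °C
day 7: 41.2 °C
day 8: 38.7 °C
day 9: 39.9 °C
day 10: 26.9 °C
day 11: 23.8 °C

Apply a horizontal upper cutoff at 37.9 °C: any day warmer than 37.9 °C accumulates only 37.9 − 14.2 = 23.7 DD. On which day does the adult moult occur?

day 8

Daily DD above 14.2 °C (capped at 23.7): 5.5, 23.7, 18.8, 17.2, 2.1, 12.5, 23.7, 23.7, 23.7, 12.7, 9.6.
Cumulative: 5.5, 29.2, 48.0, 65.2, 67.3, 79.8, 103.5, 127.2, 150.9, 163.6, 173.2.
The total first reaches 126 DD on day 8.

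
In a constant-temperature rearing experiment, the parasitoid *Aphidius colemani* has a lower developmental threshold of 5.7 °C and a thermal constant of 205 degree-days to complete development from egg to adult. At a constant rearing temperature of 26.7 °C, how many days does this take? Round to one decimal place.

9.8 days

Daily accumulation = 26.7 − 5.7 = 21.0 DD/day.
Duration = 205 / 21.0 = 9.762 ≈ 9.8 days.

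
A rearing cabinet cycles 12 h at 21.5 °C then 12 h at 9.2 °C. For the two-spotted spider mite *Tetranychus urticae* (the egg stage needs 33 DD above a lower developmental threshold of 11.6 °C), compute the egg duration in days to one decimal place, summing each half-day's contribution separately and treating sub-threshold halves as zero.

6.7 days

Day half: max(0, 21.5 − 11.6) × 0.5 = 9.9 × 0.5 = 4.95 DD.
Night half: max(0, 9.2 − 11.6) × 0.5 = 0.0 × 0.5 = 0.00 DD.
Per 24 h: 4.95 DD/day.
Duration = 33 / 4.95 = 6.667 ≈ 6.7 days.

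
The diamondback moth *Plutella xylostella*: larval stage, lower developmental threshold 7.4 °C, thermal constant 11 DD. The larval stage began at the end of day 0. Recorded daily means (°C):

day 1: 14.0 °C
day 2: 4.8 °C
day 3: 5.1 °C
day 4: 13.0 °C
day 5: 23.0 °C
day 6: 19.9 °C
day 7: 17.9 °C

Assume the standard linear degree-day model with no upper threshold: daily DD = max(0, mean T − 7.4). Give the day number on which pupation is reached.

Daily DD above 7.4 °C: 6.6, 0.0, 0.0, 5.6, 15.6, 12.5, 10.5.
Cumulative: 6.6, 6.6, 6.6, 12.2, 27.8, 40.3, 50.8.
The total first reaches 11 DD on day 4.

day 4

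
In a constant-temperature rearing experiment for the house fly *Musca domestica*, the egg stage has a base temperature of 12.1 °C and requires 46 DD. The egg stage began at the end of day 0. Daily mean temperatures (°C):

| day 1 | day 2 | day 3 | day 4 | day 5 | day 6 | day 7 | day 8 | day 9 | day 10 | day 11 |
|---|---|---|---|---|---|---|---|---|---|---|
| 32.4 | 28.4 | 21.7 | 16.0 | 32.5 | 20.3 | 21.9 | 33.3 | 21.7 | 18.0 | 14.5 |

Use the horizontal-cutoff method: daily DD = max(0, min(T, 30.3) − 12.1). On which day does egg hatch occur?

day 4

Daily DD above 12.1 °C (capped at 18.2): 18.2, 16.3, 9.6, 3.9, 18.2, 8.2, 9.8, 18.2, 9.6, 5.9, 2.4.
Cumulative: 18.2, 34.5, 44.1, 48.0, 66.2, 74.4, 84.2, 102.4, 112.0, 117.9, 120.3.
The total first reaches 46 DD on day 4.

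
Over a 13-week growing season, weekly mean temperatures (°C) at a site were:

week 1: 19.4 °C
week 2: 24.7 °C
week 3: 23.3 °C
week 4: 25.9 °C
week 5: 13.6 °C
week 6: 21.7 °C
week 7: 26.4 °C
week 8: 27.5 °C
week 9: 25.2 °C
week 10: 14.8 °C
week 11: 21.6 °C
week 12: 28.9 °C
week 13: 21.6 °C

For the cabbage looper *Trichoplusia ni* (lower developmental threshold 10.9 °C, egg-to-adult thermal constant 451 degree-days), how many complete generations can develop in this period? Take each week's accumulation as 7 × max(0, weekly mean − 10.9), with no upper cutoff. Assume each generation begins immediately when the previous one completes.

2 generations

Weekly DD (7 × max(0, T̄ − 10.9)): 59.5, 96.6, 86.8, 105.0, 18.9, 75.6, 108.5, 116.2, 100.1, 27.3, 74.9, 126.0, 74.9.
Season total = 1070.3 DD.
Complete generations = ⌊1070.3 / 451⌋ = 2.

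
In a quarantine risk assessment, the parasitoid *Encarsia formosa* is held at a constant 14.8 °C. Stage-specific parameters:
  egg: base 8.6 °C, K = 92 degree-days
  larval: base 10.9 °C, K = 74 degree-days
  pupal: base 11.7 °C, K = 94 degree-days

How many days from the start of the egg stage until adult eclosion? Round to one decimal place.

64.1 days

egg: 92 / (14.8 − 8.6) = 92 / 6.2 = 14.839 d.
larval: 74 / (14.8 − 10.9) = 74 / 3.9 = 18.974 d.
pupal: 94 / (14.8 − 11.7) = 94 / 3.1 = 30.323 d.
Sum = 64.136 ≈ 64.1 days.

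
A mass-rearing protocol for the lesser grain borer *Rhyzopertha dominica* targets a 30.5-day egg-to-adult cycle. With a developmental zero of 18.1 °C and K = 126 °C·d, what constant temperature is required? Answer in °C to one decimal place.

22.2 °C

Required daily accumulation = 126 / 30.5 = 4.131 DD/day.
T = T_base + 4.131 = 18.1 + 4.131 = 22.231 ≈ 22.2 °C.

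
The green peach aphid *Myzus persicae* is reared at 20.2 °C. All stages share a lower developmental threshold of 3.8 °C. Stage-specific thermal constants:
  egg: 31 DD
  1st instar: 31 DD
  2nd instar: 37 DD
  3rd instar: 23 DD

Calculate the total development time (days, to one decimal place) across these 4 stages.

7.4 days

Daily accumulation at 20.2 °C = 20.2 − 3.8 = 16.4 DD/day.
Total K = 31 + 31 + 37 + 23 = 122 DD.
Total duration = 122 / 16.4 = 7.439 ≈ 7.4 days.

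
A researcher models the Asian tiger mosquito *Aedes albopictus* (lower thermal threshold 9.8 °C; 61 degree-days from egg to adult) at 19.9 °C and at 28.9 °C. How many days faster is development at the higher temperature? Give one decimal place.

At 19.9 °C: 61 / (19.9 − 9.8) = 61 / 10.1 = 6.040 d.
At 28.9 °C: 61 / (28.9 − 9.8) = 61 / 19.1 = 3.194 d.
Difference = |6.040 − 3.194| = 2.846 ≈ 2.8 days.

2.8 days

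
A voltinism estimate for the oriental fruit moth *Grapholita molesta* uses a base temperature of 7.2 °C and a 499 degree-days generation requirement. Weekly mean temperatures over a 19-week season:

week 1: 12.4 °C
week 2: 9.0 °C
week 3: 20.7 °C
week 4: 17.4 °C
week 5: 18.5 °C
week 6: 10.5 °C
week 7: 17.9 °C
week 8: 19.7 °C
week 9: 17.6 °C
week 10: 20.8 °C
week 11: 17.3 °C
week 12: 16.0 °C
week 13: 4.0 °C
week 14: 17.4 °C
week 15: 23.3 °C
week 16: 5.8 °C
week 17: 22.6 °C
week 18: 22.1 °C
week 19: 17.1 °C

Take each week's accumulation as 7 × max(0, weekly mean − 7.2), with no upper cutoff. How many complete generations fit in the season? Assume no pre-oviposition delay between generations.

2 generations

Weekly DD (7 × max(0, T̄ − 7.2)): 36.4, 12.6, 94.5, 71.4, 79.1, 23.1, 74.9, 87.5, 72.8, 95.2, 70.7, 61.6, 0.0, 71.4, 112.7, 0.0, 107.8, 104.3, 69.3.
Season total = 1245.3 DD.
Complete generations = ⌊1245.3 / 499⌋ = 2.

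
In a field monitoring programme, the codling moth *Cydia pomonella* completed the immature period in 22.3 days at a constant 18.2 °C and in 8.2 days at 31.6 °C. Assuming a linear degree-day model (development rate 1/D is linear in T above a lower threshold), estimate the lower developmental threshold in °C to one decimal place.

10.4 °C

Under the model K = D·(T − T_b), so D₁·(T₁ − T_b) = D₂·(T₂ − T_b).
22.3·(18.2 − T_b) = 8.2·(31.6 − T_b)
T_b = (22.3·18.2 − 8.2·31.6) / (22.3 − 8.2) = 146.74 / 14.1 = 10.407 °C ≈ 10.4 °C.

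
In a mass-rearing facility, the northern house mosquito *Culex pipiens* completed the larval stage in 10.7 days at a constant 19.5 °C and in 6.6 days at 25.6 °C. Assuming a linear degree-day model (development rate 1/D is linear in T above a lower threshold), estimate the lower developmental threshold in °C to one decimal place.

9.7 °C

Under the model K = D·(T − T_b), so D₁·(T₁ − T_b) = D₂·(T₂ − T_b).
10.7·(19.5 − T_b) = 6.6·(25.6 − T_b)
T_b = (10.7·19.5 − 6.6·25.6) / (10.7 − 6.6) = 39.69 / 4.1 = 9.680 °C ≈ 9.7 °C.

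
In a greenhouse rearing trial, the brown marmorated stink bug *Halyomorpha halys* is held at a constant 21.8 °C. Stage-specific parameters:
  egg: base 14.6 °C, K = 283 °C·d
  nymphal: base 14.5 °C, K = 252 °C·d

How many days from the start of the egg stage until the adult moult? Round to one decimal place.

73.8 days

egg: 283 / (21.8 − 14.6) = 283 / 7.2 = 39.306 d.
nymphal: 252 / (21.8 − 14.5) = 252 / 7.3 = 34.521 d.
Sum = 73.826 ≈ 73.8 days.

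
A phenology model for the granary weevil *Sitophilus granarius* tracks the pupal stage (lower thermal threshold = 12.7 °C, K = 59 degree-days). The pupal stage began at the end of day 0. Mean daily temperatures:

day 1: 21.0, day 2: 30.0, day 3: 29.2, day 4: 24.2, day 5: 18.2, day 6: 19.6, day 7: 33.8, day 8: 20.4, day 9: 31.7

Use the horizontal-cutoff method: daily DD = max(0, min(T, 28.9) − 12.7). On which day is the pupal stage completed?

Daily DD above 12.7 °C (capped at 16.2): 8.3, 16.2, 16.2, 11.5, 5.5, 6.9, 16.2, 7.7, 16.2.
Cumulative: 8.3, 24.5, 40.7, 52.2, 57.7, 64.6, 80.8, 88.5, 104.7.
The total first reaches 59 DD on day 6.

day 6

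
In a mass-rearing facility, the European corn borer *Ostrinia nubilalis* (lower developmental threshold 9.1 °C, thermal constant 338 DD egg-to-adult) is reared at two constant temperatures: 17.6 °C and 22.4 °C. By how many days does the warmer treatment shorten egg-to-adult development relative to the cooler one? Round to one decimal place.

14.4 days

At 17.6 °C: 338 / (17.6 − 9.1) = 338 / 8.5 = 39.765 d.
At 22.4 °C: 338 / (22.4 − 9.1) = 338 / 13.3 = 25.414 d.
Difference = |39.765 − 25.414| = 14.351 ≈ 14.4 days.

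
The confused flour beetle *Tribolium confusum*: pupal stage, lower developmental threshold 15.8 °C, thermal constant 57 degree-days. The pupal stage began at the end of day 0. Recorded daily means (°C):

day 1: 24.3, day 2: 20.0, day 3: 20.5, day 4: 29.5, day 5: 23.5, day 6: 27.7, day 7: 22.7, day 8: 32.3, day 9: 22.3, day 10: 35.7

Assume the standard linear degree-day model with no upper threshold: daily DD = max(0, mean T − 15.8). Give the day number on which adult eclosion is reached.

day 7

Daily DD above 15.8 °C: 8.5, 4.2, 4.7, 13.7, 7.7, 11.9, 6.9, 16.5, 6.5, 19.9.
Cumulative: 8.5, 12.7, 17.4, 31.1, 38.8, 50.7, 57.6, 74.1, 80.6, 100.5.
The total first reaches 57 DD on day 7.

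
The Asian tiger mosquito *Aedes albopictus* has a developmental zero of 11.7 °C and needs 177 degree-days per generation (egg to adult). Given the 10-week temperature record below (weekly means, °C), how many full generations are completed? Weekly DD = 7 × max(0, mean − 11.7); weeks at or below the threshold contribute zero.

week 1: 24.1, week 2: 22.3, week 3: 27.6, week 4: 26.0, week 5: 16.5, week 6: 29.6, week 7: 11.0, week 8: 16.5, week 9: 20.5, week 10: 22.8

Weekly DD (7 × max(0, T̄ − 11.7)): 86.8, 74.2, 111.3, 100.1, 33.6, 125.3, 0.0, 33.6, 61.6, 77.7.
Season total = 704.2 DD.
Complete generations = ⌊704.2 / 177⌋ = 3.

3 generations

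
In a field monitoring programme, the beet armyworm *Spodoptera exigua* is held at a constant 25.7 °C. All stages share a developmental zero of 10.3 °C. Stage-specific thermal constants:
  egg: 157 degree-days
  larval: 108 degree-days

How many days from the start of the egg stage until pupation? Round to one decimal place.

17.2 days

Daily accumulation at 25.7 °C = 25.7 − 10.3 = 15.4 DD/day.
Total K = 157 + 108 = 265 DD.
Total duration = 265 / 15.4 = 17.208 ≈ 17.2 days.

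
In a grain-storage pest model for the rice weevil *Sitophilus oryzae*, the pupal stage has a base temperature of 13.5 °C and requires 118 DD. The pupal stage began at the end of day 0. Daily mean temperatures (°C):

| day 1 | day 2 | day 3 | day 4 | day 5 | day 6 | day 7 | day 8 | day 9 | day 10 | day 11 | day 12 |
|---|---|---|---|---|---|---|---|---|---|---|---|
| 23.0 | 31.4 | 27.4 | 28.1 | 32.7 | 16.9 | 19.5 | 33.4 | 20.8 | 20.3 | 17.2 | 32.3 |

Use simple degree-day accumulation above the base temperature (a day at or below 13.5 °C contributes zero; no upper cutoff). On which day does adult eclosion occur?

day 10

Daily DD above 13.5 °C: 9.5, 17.9, 13.9, 14.6, 19.2, 3.4, 6.0, 19.9, 7.3, 6.8, 3.7, 18.8.
Cumulative: 9.5, 27.4, 41.3, 55.9, 75.1, 78.5, 84.5, 104.4, 111.7, 118.5, 122.2, 141.0.
The total first reaches 118 DD on day 10.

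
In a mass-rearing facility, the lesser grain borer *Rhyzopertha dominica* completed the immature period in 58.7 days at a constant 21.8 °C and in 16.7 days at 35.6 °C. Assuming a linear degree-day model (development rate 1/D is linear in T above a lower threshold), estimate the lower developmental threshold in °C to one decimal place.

16.3 °C

Under the model K = D·(T − T_b), so D₁·(T₁ − T_b) = D₂·(T₂ − T_b).
58.7·(21.8 − T_b) = 16.7·(35.6 − T_b)
T_b = (58.7·21.8 − 16.7·35.6) / (58.7 − 16.7) = 685.14 / 42.0 = 16.313 °C ≈ 16.3 °C.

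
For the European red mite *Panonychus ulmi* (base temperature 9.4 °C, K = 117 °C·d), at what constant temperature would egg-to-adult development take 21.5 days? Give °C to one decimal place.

Required daily accumulation = 117 / 21.5 = 5.442 DD/day.
T = T_base + 5.442 = 9.4 + 5.442 = 14.842 ≈ 14.8 °C.

14.8 °C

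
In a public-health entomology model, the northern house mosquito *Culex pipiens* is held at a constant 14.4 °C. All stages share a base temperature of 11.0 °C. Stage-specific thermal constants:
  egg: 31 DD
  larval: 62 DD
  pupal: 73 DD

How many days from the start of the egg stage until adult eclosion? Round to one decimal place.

48.8 days

Daily accumulation at 14.4 °C = 14.4 − 11.0 = 3.4 DD/day.
Total K = 31 + 62 + 73 = 166 DD.
Total duration = 166 / 3.4 = 48.824 ≈ 48.8 days.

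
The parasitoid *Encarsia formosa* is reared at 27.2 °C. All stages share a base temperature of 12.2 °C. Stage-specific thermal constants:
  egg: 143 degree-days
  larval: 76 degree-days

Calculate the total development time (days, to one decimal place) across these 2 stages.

Daily accumulation at 27.2 °C = 27.2 − 12.2 = 15.0 DD/day.
Total K = 143 + 76 = 219 DD.
Total duration = 219 / 15.0 = 14.600 ≈ 14.6 days.

14.6 days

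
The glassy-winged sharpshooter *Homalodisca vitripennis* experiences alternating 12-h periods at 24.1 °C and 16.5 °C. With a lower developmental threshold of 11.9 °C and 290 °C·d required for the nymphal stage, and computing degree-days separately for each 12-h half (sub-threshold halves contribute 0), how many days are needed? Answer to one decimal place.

34.5 days

Day half: max(0, 24.1 − 11.9) × 0.5 = 12.2 × 0.5 = 6.10 DD.
Night half: max(0, 16.5 − 11.9) × 0.5 = 4.6 × 0.5 = 2.30 DD.
Per 24 h: 8.40 DD/day.
Duration = 290 / 8.40 = 34.524 ≈ 34.5 days.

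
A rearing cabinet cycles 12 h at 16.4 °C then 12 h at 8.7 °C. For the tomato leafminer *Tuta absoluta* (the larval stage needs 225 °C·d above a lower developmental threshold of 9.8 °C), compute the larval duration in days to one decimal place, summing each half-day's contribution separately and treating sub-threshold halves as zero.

Day half: max(0, 16.4 − 9.8) × 0.5 = 6.6 × 0.5 = 3.30 DD.
Night half: max(0, 8.7 − 9.8) × 0.5 = 0.0 × 0.5 = 0.00 DD.
Per 24 h: 3.30 DD/day.
Duration = 225 / 3.30 = 68.182 ≈ 68.2 days.

68.2 days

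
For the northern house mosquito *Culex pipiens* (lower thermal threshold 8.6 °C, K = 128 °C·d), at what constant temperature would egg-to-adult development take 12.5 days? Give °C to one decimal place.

18.8 °C

Required daily accumulation = 128 / 12.5 = 10.240 DD/day.
T = T_base + 10.240 = 8.6 + 10.240 = 18.840 ≈ 18.8 °C.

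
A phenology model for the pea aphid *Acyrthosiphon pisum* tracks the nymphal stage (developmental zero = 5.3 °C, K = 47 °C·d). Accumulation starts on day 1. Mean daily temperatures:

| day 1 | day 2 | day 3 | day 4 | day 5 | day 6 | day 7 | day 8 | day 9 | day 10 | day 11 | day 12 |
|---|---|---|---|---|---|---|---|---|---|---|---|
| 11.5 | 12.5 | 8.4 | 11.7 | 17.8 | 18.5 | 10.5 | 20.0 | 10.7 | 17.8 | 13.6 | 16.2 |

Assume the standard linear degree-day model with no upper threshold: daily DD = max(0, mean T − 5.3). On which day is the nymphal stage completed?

day 6

Daily DD above 5.3 °C: 6.2, 7.2, 3.1, 6.4, 12.5, 13.2, 5.2, 14.7, 5.4, 12.5, 8.3, 10.9.
Cumulative: 6.2, 13.4, 16.5, 22.9, 35.4, 48.6, 53.8, 68.5, 73.9, 86.4, 94.7, 105.6.
The total first reaches 47 DD on day 6.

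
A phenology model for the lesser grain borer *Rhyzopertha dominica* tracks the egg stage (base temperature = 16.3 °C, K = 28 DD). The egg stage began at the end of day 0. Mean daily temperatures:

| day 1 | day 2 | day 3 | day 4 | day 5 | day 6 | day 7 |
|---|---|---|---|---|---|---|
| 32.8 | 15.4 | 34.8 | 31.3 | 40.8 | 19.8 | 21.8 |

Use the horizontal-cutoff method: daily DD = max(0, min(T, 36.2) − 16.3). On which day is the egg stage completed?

Daily DD above 16.3 °C (capped at 19.9): 16.5, 0.0, 18.5, 15.0, 19.9, 3.5, 5.5.
Cumulative: 16.5, 16.5, 35.0, 50.0, 69.9, 73.4, 78.9.
The total first reaches 28 DD on day 3.

day 3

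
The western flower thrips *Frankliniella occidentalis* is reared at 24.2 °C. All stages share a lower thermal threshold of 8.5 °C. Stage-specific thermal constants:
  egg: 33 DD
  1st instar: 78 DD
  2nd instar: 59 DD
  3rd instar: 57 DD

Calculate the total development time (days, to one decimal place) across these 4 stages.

14.5 days

Daily accumulation at 24.2 °C = 24.2 − 8.5 = 15.7 DD/day.
Total K = 33 + 78 + 59 + 57 = 227 DD.
Total duration = 227 / 15.7 = 14.459 ≈ 14.5 days.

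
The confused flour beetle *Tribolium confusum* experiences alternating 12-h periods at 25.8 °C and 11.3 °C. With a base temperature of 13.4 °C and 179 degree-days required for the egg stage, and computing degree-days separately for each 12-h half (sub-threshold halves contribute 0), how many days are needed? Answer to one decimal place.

28.9 days

Day half: max(0, 25.8 − 13.4) × 0.5 = 12.4 × 0.5 = 6.20 DD.
Night half: max(0, 11.3 − 13.4) × 0.5 = 0.0 × 0.5 = 0.00 DD.
Per 24 h: 6.20 DD/day.
Duration = 179 / 6.20 = 28.871 ≈ 28.9 days.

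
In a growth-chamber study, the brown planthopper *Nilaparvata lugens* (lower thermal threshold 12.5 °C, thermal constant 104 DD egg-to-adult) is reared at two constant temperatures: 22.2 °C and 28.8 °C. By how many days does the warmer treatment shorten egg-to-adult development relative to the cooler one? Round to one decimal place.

At 22.2 °C: 104 / (22.2 − 12.5) = 104 / 9.7 = 10.722 d.
At 28.8 °C: 104 / (28.8 − 12.5) = 104 / 16.3 = 6.380 d.
Difference = |10.722 − 6.380| = 4.341 ≈ 4.3 days.

4.3 days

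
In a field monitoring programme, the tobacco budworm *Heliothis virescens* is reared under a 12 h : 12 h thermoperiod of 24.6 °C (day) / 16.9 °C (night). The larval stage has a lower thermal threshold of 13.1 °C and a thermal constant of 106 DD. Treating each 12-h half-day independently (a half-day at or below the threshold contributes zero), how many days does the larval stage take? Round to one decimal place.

13.9 days

Day half: max(0, 24.6 − 13.1) × 0.5 = 11.5 × 0.5 = 5.75 DD.
Night half: max(0, 16.9 − 13.1) × 0.5 = 3.8 × 0.5 = 1.90 DD.
Per 24 h: 7.65 DD/day.
Duration = 106 / 7.65 = 13.856 ≈ 13.9 days.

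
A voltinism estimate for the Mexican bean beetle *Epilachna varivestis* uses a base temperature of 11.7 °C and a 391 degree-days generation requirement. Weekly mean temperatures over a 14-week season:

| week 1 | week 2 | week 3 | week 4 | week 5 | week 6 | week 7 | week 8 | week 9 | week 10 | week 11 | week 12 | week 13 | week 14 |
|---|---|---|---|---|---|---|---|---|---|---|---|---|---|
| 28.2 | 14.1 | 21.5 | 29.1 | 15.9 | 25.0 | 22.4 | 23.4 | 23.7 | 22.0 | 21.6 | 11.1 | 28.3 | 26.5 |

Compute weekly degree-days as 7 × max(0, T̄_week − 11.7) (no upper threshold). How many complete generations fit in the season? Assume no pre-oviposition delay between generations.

Weekly DD (7 × max(0, T̄ − 11.7)): 115.5, 16.8, 68.6, 121.8, 29.4, 93.1, 74.9, 81.9, 84.0, 72.1, 69.3, 0.0, 116.2, 103.6.
Season total = 1047.2 DD.
Complete generations = ⌊1047.2 / 391⌋ = 2.

2 generations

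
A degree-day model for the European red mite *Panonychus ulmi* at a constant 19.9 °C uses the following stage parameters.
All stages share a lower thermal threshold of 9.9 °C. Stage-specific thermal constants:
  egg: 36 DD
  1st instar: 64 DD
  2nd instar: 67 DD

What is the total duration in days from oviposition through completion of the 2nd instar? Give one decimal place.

Daily accumulation at 19.9 °C = 19.9 − 9.9 = 10.0 DD/day.
Total K = 36 + 64 + 67 = 167 DD.
Total duration = 167 / 10.0 = 16.700 ≈ 16.7 days.

16.7 days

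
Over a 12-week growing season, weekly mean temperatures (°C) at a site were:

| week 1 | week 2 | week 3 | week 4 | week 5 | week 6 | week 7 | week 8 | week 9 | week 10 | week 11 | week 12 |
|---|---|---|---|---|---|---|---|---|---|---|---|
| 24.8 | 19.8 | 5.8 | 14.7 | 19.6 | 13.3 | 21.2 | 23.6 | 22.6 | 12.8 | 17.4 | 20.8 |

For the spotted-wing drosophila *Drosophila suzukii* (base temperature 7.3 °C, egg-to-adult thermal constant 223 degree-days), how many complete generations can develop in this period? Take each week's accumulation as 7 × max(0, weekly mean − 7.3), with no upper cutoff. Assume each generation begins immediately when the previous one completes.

Weekly DD (7 × max(0, T̄ − 7.3)): 122.5, 87.5, 0.0, 51.8, 86.1, 42.0, 97.3, 114.1, 107.1, 38.5, 70.7, 94.5.
Season total = 912.1 DD.
Complete generations = ⌊912.1 / 223⌋ = 4.

4 generations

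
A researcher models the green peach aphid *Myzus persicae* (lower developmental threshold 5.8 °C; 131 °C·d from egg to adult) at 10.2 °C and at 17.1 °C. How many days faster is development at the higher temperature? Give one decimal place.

18.2 days

At 10.2 °C: 131 / (10.2 − 5.8) = 131 / 4.4 = 29.773 d.
At 17.1 °C: 131 / (17.1 − 5.8) = 131 / 11.3 = 11.593 d.
Difference = |29.773 − 11.593| = 18.180 ≈ 18.2 days.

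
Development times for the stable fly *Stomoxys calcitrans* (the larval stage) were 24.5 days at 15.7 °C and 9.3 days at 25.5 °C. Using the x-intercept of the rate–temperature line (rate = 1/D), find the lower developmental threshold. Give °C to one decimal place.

9.7 °C

Linear rate model ⇒ the product D·(T − T_b) is constant across temperatures.
24.5·(15.7 − T_b) = 9.3·(25.5 − T_b)
T_b = (24.5·15.7 − 9.3·25.5) / (24.5 − 9.3) = 147.50 / 15.2 = 9.704 °C ≈ 9.7 °C.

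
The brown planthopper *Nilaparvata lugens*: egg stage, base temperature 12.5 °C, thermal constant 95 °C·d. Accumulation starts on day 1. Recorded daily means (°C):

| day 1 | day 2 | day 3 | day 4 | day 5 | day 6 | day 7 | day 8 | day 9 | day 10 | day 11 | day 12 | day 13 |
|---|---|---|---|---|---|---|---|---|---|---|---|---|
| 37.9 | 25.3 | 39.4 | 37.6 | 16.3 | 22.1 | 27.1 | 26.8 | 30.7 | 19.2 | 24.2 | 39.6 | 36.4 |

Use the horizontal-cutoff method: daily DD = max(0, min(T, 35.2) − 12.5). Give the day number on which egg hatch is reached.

day 7

Daily DD above 12.5 °C (capped at 22.7): 22.7, 12.8, 22.7, 22.7, 3.8, 9.6, 14.6, 14.3, 18.2, 6.7, 11.7, 22.7, 22.7.
Cumulative: 22.7, 35.5, 58.2, 80.9, 84.7, 94.3, 108.9, 123.2, 141.4, 148.1, 159.8, 182.5, 205.2.
The total first reaches 95 DD on day 7.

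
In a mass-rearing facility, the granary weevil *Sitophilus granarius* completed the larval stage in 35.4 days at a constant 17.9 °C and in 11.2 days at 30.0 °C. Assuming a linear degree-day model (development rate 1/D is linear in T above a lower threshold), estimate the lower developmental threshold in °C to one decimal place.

12.3 °C

Equal thermal constants: D₁(T₁ − T_b) = D₂(T₂ − T_b).
35.4·(17.9 − T_b) = 11.2·(30.0 − T_b)
T_b = (35.4·17.9 − 11.2·30.0) / (35.4 − 11.2) = 297.66 / 24.2 = 12.300 °C ≈ 12.3 °C.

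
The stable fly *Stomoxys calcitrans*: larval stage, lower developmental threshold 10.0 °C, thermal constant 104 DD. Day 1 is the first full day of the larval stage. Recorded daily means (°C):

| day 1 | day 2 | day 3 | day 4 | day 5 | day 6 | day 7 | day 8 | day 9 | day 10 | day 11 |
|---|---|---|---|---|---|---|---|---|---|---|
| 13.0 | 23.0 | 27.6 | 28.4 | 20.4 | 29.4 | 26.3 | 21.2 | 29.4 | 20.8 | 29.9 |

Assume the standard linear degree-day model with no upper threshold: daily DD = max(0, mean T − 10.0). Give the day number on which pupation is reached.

day 8

Daily DD above 10.0 °C: 3.0, 13.0, 17.6, 18.4, 10.4, 19.4, 16.3, 11.2, 19.4, 10.8, 19.9.
Cumulative: 3.0, 16.0, 33.6, 52.0, 62.4, 81.8, 98.1, 109.3, 128.7, 139.5, 159.4.
The total first reaches 104 DD on day 8.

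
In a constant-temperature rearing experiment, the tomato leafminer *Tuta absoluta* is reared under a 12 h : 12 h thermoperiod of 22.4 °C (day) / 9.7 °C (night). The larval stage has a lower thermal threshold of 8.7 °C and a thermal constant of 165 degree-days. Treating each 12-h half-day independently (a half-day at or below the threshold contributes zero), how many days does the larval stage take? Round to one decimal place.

22.4 days

Day half: max(0, 22.4 − 8.7) × 0.5 = 13.7 × 0.5 = 6.85 DD.
Night half: max(0, 9.7 − 8.7) × 0.5 = 1.0 × 0.5 = 0.50 DD.
Per 24 h: 7.35 DD/day.
Duration = 165 / 7.35 = 22.449 ≈ 22.4 days.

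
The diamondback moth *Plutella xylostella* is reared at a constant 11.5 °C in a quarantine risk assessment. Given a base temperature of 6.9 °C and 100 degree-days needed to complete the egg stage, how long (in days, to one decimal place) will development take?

21.7 days

Daily accumulation = 11.5 − 6.9 = 4.6 DD/day.
Duration = 100 / 4.6 = 21.739 ≈ 21.7 days.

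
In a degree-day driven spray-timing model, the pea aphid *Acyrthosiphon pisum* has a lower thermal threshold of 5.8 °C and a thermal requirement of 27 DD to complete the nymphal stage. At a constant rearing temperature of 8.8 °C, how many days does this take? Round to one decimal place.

Daily accumulation = 8.8 − 5.8 = 3.0 DD/day.
Duration = 27 / 3.0 = 9.000 ≈ 9.0 days.

9.0 days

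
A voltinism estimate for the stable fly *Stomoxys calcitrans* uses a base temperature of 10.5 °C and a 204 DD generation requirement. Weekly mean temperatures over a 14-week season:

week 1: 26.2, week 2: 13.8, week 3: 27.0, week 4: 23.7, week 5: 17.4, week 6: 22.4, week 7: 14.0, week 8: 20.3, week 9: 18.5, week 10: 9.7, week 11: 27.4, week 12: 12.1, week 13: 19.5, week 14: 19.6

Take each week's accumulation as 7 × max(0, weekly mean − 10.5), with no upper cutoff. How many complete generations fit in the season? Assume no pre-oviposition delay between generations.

Weekly DD (7 × max(0, T̄ − 10.5)): 109.9, 23.1, 115.5, 92.4, 48.3, 83.3, 24.5, 68.6, 56.0, 0.0, 118.3, 11.2, 63.0, 63.7.
Season total = 877.8 DD.
Complete generations = ⌊877.8 / 204⌋ = 4.

4 generations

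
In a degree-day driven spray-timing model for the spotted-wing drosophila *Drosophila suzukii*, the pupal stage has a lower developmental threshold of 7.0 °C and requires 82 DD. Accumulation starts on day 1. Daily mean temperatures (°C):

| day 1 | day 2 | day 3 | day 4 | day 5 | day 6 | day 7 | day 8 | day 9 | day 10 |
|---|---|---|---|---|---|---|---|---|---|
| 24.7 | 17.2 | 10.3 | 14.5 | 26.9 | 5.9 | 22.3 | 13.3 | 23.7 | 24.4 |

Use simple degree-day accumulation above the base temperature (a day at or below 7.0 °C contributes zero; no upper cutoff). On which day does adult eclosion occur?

Daily DD above 7.0 °C: 17.7, 10.2, 3.3, 7.5, 19.9, 0.0, 15.3, 6.3, 16.7, 17.4.
Cumulative: 17.7, 27.9, 31.2, 38.7, 58.6, 58.6, 73.9, 80.2, 96.9, 114.3.
The total first reaches 82 DD on day 9.

day 9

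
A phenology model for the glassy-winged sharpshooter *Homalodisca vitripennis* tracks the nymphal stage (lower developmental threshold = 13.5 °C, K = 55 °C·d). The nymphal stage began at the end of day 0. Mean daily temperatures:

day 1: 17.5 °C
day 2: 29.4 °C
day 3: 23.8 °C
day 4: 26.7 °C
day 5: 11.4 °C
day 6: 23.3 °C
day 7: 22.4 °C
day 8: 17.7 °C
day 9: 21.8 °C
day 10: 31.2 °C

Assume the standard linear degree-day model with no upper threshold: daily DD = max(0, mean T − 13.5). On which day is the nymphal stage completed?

Daily DD above 13.5 °C: 4.0, 15.9, 10.3, 13.2, 0.0, 9.8, 8.9, 4.2, 8.3, 17.7.
Cumulative: 4.0, 19.9, 30.2, 43.4, 43.4, 53.2, 62.1, 66.3, 74.6, 92.3.
The total first reaches 55 DD on day 7.

day 7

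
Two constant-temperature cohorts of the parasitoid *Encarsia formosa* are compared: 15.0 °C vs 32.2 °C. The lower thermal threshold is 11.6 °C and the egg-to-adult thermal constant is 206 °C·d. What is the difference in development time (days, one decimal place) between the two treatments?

50.6 days

At 15.0 °C: 206 / (15.0 − 11.6) = 206 / 3.4 = 60.588 d.
At 32.2 °C: 206 / (32.2 − 11.6) = 206 / 20.6 = 10.000 d.
Difference = |60.588 − 10.000| = 50.588 ≈ 50.6 days.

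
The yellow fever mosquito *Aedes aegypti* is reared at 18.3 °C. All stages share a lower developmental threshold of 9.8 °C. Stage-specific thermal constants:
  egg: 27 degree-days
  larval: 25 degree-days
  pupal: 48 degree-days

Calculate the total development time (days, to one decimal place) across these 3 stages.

Daily accumulation at 18.3 °C = 18.3 − 9.8 = 8.5 DD/day.
Total K = 27 + 25 + 48 = 100 DD.
Total duration = 100 / 8.5 = 11.765 ≈ 11.8 days.

11.8 days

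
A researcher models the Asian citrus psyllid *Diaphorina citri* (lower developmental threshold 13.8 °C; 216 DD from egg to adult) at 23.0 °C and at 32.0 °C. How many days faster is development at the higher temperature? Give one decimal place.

11.6 days

At 23.0 °C: 216 / (23.0 − 13.8) = 216 / 9.2 = 23.478 d.
At 32.0 °C: 216 / (32.0 − 13.8) = 216 / 18.2 = 11.868 d.
Difference = |23.478 − 11.868| = 11.610 ≈ 11.6 days.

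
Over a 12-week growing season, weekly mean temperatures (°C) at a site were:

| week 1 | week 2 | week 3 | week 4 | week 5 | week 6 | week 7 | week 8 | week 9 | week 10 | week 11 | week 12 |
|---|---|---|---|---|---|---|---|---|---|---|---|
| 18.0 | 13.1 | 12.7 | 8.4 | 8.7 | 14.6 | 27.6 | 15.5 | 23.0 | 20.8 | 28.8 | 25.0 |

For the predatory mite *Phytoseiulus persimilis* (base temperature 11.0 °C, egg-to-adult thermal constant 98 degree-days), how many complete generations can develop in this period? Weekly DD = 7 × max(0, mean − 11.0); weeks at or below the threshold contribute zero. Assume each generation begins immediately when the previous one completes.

6 generations

Weekly DD (7 × max(0, T̄ − 11.0)): 49.0, 14.7, 11.9, 0.0, 0.0, 25.2, 116.2, 31.5, 84.0, 68.6, 124.6, 98.0.
Season total = 623.7 DD.
Complete generations = ⌊623.7 / 98⌋ = 6.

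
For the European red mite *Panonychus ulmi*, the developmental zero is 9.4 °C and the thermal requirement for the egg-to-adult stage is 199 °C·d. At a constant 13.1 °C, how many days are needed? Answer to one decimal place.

Daily accumulation = 13.1 − 9.4 = 3.7 DD/day.
Duration = 199 / 3.7 = 53.784 ≈ 53.8 days.

53.8 days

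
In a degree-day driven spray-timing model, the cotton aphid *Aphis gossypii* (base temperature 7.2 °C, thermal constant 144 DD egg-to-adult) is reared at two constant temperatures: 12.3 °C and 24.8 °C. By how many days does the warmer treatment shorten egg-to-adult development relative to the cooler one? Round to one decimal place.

20.1 days

At 12.3 °C: 144 / (12.3 − 7.2) = 144 / 5.1 = 28.235 d.
At 24.8 °C: 144 / (24.8 − 7.2) = 144 / 17.6 = 8.182 d.
Difference = |28.235 − 8.182| = 20.053 ≈ 20.1 days.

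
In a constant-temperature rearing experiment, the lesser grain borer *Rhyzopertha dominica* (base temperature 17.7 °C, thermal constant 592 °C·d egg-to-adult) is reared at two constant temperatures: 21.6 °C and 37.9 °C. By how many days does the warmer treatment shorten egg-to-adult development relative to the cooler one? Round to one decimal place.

122.5 days

At 21.6 °C: 592 / (21.6 − 17.7) = 592 / 3.9 = 151.795 d.
At 37.9 °C: 592 / (37.9 − 17.7) = 592 / 20.2 = 29.307 d.
Difference = |151.795 − 29.307| = 122.488 ≈ 122.5 days.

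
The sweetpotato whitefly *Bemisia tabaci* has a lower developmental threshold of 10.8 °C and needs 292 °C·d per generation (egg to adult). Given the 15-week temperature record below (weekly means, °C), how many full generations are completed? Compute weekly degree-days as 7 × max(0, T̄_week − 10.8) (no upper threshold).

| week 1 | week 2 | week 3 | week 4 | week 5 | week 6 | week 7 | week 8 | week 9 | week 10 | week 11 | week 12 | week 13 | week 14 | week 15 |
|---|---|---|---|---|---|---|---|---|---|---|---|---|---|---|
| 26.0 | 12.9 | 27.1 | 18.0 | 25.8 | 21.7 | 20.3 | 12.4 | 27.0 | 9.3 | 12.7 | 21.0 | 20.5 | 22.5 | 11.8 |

3 generations

Weekly DD (7 × max(0, T̄ − 10.8)): 106.4, 14.7, 114.1, 50.4, 105.0, 76.3, 66.5, 11.2, 113.4, 0.0, 13.3, 71.4, 67.9, 81.9, 7.0.
Season total = 899.5 DD.
Complete generations = ⌊899.5 / 292⌋ = 3.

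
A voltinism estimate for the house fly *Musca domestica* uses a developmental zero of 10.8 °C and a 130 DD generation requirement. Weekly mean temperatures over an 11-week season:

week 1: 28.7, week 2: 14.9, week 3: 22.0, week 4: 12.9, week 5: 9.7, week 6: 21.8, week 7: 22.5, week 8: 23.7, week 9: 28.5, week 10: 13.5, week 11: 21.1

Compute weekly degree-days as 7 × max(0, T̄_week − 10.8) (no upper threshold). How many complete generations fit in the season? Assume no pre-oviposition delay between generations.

Weekly DD (7 × max(0, T̄ − 10.8)): 125.3, 28.7, 78.4, 14.7, 0.0, 77.0, 81.9, 90.3, 123.9, 18.9, 72.1.
Season total = 711.2 DD.
Complete generations = ⌊711.2 / 130⌋ = 5.

5 generations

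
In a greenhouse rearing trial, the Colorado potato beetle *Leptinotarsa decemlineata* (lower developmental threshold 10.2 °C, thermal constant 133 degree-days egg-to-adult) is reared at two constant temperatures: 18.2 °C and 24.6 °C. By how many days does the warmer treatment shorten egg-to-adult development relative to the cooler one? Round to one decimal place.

7.4 days

At 18.2 °C: 133 / (18.2 − 10.2) = 133 / 8.0 = 16.625 d.
At 24.6 °C: 133 / (24.6 − 10.2) = 133 / 14.4 = 9.236 d.
Difference = |16.625 − 9.236| = 7.389 ≈ 7.4 days.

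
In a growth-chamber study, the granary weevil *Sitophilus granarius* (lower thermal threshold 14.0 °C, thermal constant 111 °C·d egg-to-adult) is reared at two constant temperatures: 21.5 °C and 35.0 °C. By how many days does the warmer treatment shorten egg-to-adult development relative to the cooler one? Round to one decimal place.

9.5 days

At 21.5 °C: 111 / (21.5 − 14.0) = 111 / 7.5 = 14.800 d.
At 35.0 °C: 111 / (35.0 − 14.0) = 111 / 21.0 = 5.286 d.
Difference = |14.800 − 5.286| = 9.514 ≈ 9.5 days.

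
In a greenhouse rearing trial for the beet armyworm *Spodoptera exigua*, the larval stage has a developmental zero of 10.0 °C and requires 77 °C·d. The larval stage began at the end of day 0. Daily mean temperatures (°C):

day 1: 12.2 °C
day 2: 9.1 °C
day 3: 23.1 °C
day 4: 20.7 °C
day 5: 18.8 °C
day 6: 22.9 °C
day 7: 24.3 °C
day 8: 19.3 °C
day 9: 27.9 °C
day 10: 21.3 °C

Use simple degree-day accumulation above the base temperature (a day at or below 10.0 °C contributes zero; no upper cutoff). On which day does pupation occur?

day 9

Daily DD above 10.0 °C: 2.2, 0.0, 13.1, 10.7, 8.8, 12.9, 14.3, 9.3, 17.9, 11.3.
Cumulative: 2.2, 2.2, 15.3, 26.0, 34.8, 47.7, 62.0, 71.3, 89.2, 100.5.
The total first reaches 77 DD on day 9.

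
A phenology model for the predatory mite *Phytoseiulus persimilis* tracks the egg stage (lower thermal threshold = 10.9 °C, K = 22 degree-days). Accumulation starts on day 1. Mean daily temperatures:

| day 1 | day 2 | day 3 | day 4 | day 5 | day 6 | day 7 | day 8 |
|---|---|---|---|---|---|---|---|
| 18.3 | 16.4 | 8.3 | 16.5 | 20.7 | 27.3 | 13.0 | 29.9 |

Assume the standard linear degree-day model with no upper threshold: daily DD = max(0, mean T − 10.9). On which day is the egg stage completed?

day 5

Daily DD above 10.9 °C: 7.4, 5.5, 0.0, 5.6, 9.8, 16.4, 2.1, 19.0.
Cumulative: 7.4, 12.9, 12.9, 18.5, 28.3, 44.7, 46.8, 65.8.
The total first reaches 22 DD on day 5.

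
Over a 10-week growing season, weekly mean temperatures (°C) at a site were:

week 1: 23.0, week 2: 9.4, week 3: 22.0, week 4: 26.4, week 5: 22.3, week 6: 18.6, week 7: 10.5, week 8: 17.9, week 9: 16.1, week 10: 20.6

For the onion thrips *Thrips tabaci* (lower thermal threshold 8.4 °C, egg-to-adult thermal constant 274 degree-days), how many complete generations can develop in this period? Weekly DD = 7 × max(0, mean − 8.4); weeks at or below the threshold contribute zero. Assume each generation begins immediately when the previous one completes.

Weekly DD (7 × max(0, T̄ − 8.4)): 102.2, 7.0, 95.2, 126.0, 97.3, 71.4, 14.7, 66.5, 53.9, 85.4.
Season total = 719.6 DD.
Complete generations = ⌊719.6 / 274⌋ = 2.

2 generations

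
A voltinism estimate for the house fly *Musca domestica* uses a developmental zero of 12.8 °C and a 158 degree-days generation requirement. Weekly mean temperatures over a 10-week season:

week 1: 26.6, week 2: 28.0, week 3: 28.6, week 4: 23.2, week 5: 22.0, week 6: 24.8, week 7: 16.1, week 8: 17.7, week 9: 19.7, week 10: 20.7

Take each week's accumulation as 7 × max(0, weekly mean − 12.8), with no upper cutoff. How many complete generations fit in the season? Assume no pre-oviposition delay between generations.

4 generations

Weekly DD (7 × max(0, T̄ − 12.8)): 96.6, 106.4, 110.6, 72.8, 64.4, 84.0, 23.1, 34.3, 48.3, 55.3.
Season total = 695.8 DD.
Complete generations = ⌊695.8 / 158⌋ = 4.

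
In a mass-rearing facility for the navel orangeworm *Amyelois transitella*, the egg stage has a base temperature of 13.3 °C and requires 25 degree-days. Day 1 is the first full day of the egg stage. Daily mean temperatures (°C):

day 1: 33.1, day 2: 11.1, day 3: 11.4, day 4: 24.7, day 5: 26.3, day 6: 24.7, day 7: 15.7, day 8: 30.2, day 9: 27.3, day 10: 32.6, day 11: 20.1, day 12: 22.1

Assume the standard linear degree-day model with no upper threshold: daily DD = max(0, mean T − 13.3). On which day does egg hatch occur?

Daily DD above 13.3 °C: 19.8, 0.0, 0.0, 11.4, 13.0, 11.4, 2.4, 16.9, 14.0, 19.3, 6.8, 8.8.
Cumulative: 19.8, 19.8, 19.8, 31.2, 44.2, 55.6, 58.0, 74.9, 88.9, 108.2, 115.0, 123.8.
The total first reaches 25 DD on day 4.

day 4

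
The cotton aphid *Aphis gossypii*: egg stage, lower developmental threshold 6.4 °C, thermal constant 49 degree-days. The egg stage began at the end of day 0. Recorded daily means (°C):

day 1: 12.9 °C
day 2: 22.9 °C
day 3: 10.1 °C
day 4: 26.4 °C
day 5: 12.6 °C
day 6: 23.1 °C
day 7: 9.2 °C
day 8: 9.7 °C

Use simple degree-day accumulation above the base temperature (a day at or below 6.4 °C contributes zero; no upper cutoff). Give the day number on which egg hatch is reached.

day 5

Daily DD above 6.4 °C: 6.5, 16.5, 3.7, 20.0, 6.2, 16.7, 2.8, 3.3.
Cumulative: 6.5, 23.0, 26.7, 46.7, 52.9, 69.6, 72.4, 75.7.
The total first reaches 49 DD on day 5.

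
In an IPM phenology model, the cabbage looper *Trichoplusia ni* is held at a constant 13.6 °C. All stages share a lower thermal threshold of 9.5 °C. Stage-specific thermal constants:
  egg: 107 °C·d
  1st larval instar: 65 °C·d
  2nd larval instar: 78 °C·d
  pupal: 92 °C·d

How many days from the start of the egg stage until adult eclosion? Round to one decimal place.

83.4 days

Daily accumulation at 13.6 °C = 13.6 − 9.5 = 4.1 DD/day.
Total K = 107 + 65 + 78 + 92 = 342 DD.
Total duration = 342 / 4.1 = 83.415 ≈ 83.4 days.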